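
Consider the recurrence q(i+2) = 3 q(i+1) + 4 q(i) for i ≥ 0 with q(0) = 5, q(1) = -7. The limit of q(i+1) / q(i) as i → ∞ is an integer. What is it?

The characteristic equation is r^2 - 3r - 4 = 0, which factors as (r - 4)(r + 1) = 0.
So the roots are 4 and -1. Since |4| > |-1| and the coefficient of 4^i is non-zero, the ratio tends to 4.

4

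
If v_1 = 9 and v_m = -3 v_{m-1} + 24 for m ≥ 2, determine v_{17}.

129140169

The fixed point is 24/(1 + 3) = 6, so v_m - 6 = -3(v_{m-1} - 6).
Hence v_m = 3·(-3)^{m-1} + 6.
v_{17} = 3·(-3)^{16} + 6 = 3·43046721 + 6 = 129140169.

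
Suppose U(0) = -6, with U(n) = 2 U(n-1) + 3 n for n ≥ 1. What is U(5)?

-21

U(1) = 2*(-6) + 3 = -9
U(2) = 2*(-9) + 6 = -12
U(3) = 2*(-12) + 9 = -15
U(4) = 2*(-15) + 12 = -18
U(5) = 2*(-18) + 15 = -21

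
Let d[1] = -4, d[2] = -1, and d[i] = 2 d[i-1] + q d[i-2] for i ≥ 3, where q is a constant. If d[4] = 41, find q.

-5

d[3] = -2 - 4q
d[4] = -4 - 9q
So -4 - 9q = 41, giving q = -5.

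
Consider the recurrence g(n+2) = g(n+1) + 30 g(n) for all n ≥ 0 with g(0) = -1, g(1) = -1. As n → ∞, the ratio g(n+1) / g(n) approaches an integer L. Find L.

6

The characteristic equation is r^2 - r - 30 = 0, which factors as (r - 6)(r + 5) = 0.
So the roots are 6 and -5. Since |6| > |-5| and the coefficient of 6^n is non-zero, the ratio tends to 6.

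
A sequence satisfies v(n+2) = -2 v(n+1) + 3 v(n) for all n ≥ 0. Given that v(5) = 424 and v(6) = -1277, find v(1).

Rearranging, v(n-2) = (v(n) + 2 v(n-1)) / 3.
v(4) = (-1277 + 2*424) / 3 = -429/3 = -143
v(3) = (424 + 2*(-143)) / 3 = 138/3 = 46
v(2) = (-143 + 2*46) / 3 = -51/3 = -17
v(1) = (46 + 2*(-17)) / 3 = 12/3 = 4

4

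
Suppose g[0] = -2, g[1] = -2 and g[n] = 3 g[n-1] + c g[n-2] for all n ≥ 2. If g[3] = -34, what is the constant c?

2

g[2] = -6 - 2c
g[3] = -18 - 8c
So -18 - 8c = -34, giving c = 2.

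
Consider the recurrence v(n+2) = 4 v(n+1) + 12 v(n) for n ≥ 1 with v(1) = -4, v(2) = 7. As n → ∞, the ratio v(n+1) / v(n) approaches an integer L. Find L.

6

The characteristic equation is r^2 - 4r - 12 = 0, which factors as (r - 6)(r + 2) = 0.
So the roots are 6 and -2. Since |6| > |-2| and the coefficient of 6^n is non-zero, the ratio tends to 6.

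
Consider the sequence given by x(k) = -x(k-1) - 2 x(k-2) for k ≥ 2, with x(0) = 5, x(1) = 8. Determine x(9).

-166

x(2) = -8 - 2(5) = -18
x(3) = -(-18) - 2(8) = 2
x(4) = -2 - 2(-18) = 34
x(5) = -34 - 2(2) = -38
x(6) = -(-38) - 2(34) = -30
x(7) = -(-30) - 2(-38) = 106
x(8) = -106 - 2(-30) = -46
x(9) = -(-46) - 2(106) = -166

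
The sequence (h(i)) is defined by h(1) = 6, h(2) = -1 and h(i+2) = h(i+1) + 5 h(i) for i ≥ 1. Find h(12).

168109

h(3) = (-1) + 5·6 = 29
h(4) = 29 + 5·(-1) = 24
h(5) = 24 + 5·29 = 169
h(6) = 169 + 5·24 = 289
h(7) = 289 + 5·169 = 1134
h(8) = 1134 + 5·289 = 2579
h(9) = 2579 + 5·1134 = 8249
h(10) = 8249 + 5·2579 = 21144
h(11) = 21144 + 5·8249 = 62389
h(12) = 62389 + 5·21144 = 168109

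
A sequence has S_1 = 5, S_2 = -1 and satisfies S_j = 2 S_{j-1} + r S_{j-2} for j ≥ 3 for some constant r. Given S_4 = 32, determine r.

4

S_3 = -2 + 5r
S_4 = -4 + 9r
So -4 + 9r = 32, giving r = 4.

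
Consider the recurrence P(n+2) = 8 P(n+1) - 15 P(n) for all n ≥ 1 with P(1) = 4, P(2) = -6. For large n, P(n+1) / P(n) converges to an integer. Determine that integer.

The characteristic equation is r^2 - 8r + 15 = 0, which factors as (r - 5)(r - 3) = 0.
So the roots are 5 and 3. Since |5| > |3| and the coefficient of 5^n is non-zero, the ratio tends to 5.

5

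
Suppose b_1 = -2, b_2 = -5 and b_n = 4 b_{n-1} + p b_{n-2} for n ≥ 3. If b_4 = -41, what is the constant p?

b_3 = -20 - 2p
b_4 = -80 - 13p
So -80 - 13p = -41, giving p = -3.

-3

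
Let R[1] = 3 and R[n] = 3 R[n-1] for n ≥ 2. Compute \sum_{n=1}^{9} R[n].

29523

R[2] = 3(3) = 9
R[3] = 3(9) = 27
R[4] = 3(27) = 81
R[5] = 3(81) = 243
R[6] = 3(243) = 729
R[7] = 3(729) = 2187
R[8] = 3(2187) = 6561
R[9] = 3(6561) = 19683
Sum = 3 + 9 + 27 + 81 + 243 + 729 + 2187 + 6561 + 19683 = 29523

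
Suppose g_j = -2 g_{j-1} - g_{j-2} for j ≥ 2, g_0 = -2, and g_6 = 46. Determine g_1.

-6

Let g_1 = z.
g_2 = 2 - 2z
g_3 = -4 + 3z
g_4 = 6 - 4z
g_5 = -8 + 5z
g_6 = 10 - 6z
So 10 - 6z = 46, giving z = -6.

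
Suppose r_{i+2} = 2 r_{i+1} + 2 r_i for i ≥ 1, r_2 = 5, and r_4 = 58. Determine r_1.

Let r_1 = y.
r_3 = 10 + 2y
r_4 = 30 + 4y
So 30 + 4y = 58, giving y = 7.

7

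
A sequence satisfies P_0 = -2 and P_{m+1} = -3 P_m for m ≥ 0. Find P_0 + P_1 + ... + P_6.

-1094

P_1 = -3·(-2) = 6
P_2 = -3·6 = -18
P_3 = -3·(-18) = 54
P_4 = -3·54 = -162
P_5 = -3·(-162) = 486
P_6 = -3·486 = -1458
Sum = (-2) + 6 + (-18) + 54 + (-162) + 486 + (-1458) = -1094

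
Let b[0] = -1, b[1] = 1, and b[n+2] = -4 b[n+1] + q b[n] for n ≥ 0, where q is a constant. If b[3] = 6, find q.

-2

b[2] = -4 - q
b[3] = 16 + 5q
So 16 + 5q = 6, giving q = -2.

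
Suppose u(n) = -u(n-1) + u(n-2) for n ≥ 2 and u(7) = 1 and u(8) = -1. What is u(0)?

8

Rearranging, u(n-2) = u(n) + u(n-1).
u(6) = -1 + 1 = 0
u(5) = 1 + 0 = 1
u(4) = 0 + 1 = 1
u(3) = 1 + 1 = 2
u(2) = 1 + 2 = 3
u(1) = 2 + 3 = 5
u(0) = 3 + 5 = 8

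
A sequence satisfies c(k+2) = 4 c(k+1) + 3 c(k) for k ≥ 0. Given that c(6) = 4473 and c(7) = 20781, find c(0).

Rearranging, c(k-2) = (c(k) - 4 c(k-1)) / 3.
c(5) = (20781 - 4·4473) / 3 = 2889/3 = 963
c(4) = (4473 - 4·963) / 3 = 621/3 = 207
c(3) = (963 - 4·207) / 3 = 135/3 = 45
c(2) = (207 - 4·45) / 3 = 27/3 = 9
c(1) = (45 - 4·9) / 3 = 9/3 = 3
c(0) = (9 - 4·3) / 3 = -3/3 = -1

-1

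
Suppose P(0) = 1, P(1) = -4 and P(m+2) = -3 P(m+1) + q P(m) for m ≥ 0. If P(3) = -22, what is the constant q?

-2

P(2) = 12 + q
P(3) = -36 - 7q
So -36 - 7q = -22, giving q = -2.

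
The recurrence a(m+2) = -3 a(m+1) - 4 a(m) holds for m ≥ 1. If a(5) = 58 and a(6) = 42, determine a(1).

Rearranging, a(m-2) = (a(m) + 3 a(m-1)) / -4.
a(4) = (42 + 3·58) / -4 = 216/-4 = -54
a(3) = (58 + 3·(-54)) / -4 = -104/-4 = 26
a(2) = (-54 + 3·26) / -4 = 24/-4 = -6
a(1) = (26 + 3·(-6)) / -4 = 8/-4 = -2

-2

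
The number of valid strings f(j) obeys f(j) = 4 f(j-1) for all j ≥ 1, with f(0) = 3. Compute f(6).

f(1) = 4(3) = 12
f(2) = 4(12) = 48
f(3) = 4(48) = 192
f(4) = 4(192) = 768
f(5) = 4(768) = 3072
f(6) = 4(3072) = 12288

12288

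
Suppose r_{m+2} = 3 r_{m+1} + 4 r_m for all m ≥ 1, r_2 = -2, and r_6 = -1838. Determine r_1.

-7

Let r_1 = z.
r_3 = -6 + 4z
r_4 = -26 + 12z
r_5 = -102 + 52z
r_6 = -410 + 204z
So -410 + 204z = -1838, giving z = -7.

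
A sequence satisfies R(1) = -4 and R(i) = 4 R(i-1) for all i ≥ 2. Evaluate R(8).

R(2) = 4·(-4) = -16
R(3) = 4·(-16) = -64
R(4) = 4·(-64) = -256
R(5) = 4·(-256) = -1024
R(6) = 4·(-1024) = -4096
R(7) = 4·(-4096) = -16384
R(8) = 4·(-16384) = -65536

-65536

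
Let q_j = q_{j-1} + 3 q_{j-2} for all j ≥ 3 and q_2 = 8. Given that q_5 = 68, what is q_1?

Let q_1 = y.
q_3 = 8 + 3y
q_4 = 32 + 3y
q_5 = 56 + 12y
So 56 + 12y = 68, giving y = 1.

1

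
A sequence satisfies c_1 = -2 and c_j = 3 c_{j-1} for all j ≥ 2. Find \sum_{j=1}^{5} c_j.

c_2 = 3(-2) = -6
c_3 = 3(-6) = -18
c_4 = 3(-18) = -54
c_5 = 3(-54) = -162
Sum = (-2) + (-6) + (-18) + (-54) + (-162) = -242

-242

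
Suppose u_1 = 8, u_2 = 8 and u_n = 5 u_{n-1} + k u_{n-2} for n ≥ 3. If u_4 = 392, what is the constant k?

u_3 = 40 + 8k
u_4 = 200 + 48k
So 200 + 48k = 392, giving k = 4.

4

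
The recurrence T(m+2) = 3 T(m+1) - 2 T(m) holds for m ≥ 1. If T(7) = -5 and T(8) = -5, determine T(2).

Rearranging, T(m-2) = (T(m) - 3 T(m-1)) / -2.
T(6) = (-5 - 3·(-5)) / -2 = 10/-2 = -5
T(5) = (-5 - 3·(-5)) / -2 = 10/-2 = -5
T(4) = (-5 - 3·(-5)) / -2 = 10/-2 = -5
T(3) = (-5 - 3·(-5)) / -2 = 10/-2 = -5
T(2) = (-5 - 3·(-5)) / -2 = 10/-2 = -5

-5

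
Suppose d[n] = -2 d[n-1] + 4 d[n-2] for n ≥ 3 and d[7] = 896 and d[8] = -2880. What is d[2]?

Rearranging, d[n-2] = (d[n] + 2 d[n-1]) / 4.
d[6] = (-2880 + 2·896) / 4 = -1088/4 = -272
d[5] = (896 + 2·(-272)) / 4 = 352/4 = 88
d[4] = (-272 + 2·88) / 4 = -96/4 = -24
d[3] = (88 + 2·(-24)) / 4 = 40/4 = 10
d[2] = (-24 + 2·10) / 4 = -4/4 = -1

-1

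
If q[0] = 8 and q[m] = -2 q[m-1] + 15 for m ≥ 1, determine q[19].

-1572859

The fixed point is 15/(1 + 2) = 5, so q[m] - 5 = -2(q[m-1] - 5).
Hence q[m] = 3·(-2)^m + 5.
q[19] = 3·(-2)^{19} + 5 = 3·-524288 + 5 = -1572859.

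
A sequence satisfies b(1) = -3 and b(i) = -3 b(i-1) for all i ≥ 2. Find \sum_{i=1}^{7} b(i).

b(2) = -3·(-3) = 9
b(3) = -3·9 = -27
b(4) = -3·(-27) = 81
b(5) = -3·81 = -243
b(6) = -3·(-243) = 729
b(7) = -3·729 = -2187
Sum = (-3) + 9 + (-27) + 81 + (-243) + 729 + (-2187) = -1641

-1641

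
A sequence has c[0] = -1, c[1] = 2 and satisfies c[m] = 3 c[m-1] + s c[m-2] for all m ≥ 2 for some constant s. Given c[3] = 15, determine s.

c[2] = 6 - s
c[3] = 18 - s
So 18 - s = 15, giving s = 3.

3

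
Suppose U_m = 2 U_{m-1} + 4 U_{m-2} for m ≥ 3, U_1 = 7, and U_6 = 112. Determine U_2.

Let U_2 = w.
U_3 = 28 + 2w
U_4 = 56 + 8w
U_5 = 224 + 24w
U_6 = 672 + 80w
So 672 + 80w = 112, giving w = -7.

-7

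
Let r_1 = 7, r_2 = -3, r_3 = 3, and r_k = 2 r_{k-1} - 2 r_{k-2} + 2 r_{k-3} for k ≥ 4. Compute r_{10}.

240

r_4 = 2*3 - 2*(-3) + 2*7 = 26
r_5 = 2*26 - 2*3 + 2*(-3) = 40
r_6 = 2*40 - 2*26 + 2*3 = 34
r_7 = 2*34 - 2*40 + 2*26 = 40
r_8 = 2*40 - 2*34 + 2*40 = 92
r_9 = 2*92 - 2*40 + 2*34 = 172
r_{10} = 2*172 - 2*92 + 2*40 = 240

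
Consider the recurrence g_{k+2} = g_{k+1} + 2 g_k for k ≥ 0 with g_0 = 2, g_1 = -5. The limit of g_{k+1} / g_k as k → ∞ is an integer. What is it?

2

The characteristic equation is r^2 - r - 2 = 0, which factors as (r - 2)(r + 1) = 0.
So the roots are 2 and -1. Since |2| > |-1| and the coefficient of 2^k is non-zero, the ratio tends to 2.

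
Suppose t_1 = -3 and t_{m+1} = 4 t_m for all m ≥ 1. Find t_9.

t_2 = 4(-3) = -12
t_3 = 4(-12) = -48
t_4 = 4(-48) = -192
t_5 = 4(-192) = -768
t_6 = 4(-768) = -3072
t_7 = 4(-3072) = -12288
t_8 = 4(-12288) = -49152
t_9 = 4(-49152) = -196608

-196608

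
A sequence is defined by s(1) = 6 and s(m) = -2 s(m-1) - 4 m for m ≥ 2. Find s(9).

2092

s(2) = -2*6 - 8 = -20
s(3) = -2*(-20) - 12 = 28
s(4) = -2*28 - 16 = -72
s(5) = -2*(-72) - 20 = 124
s(6) = -2*124 - 24 = -272
s(7) = -2*(-272) - 28 = 516
s(8) = -2*516 - 32 = -1064
s(9) = -2*(-1064) - 36 = 2092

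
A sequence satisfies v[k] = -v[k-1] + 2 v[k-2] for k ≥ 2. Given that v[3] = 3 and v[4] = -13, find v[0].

-3

Rearranging, v[k-2] = (v[k] + v[k-1]) / 2.
v[2] = (-13 + 3) / 2 = -10/2 = -5
v[1] = (3 + (-5)) / 2 = -2/2 = -1
v[0] = (-5 + (-1)) / 2 = -6/2 = -3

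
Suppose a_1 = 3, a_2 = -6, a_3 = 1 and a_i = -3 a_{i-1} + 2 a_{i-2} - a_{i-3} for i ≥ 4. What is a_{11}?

a_4 = -3·1 + 2·(-6) - 3 = -18
a_5 = -3·(-18) + 2·1 - (-6) = 62
a_6 = -3·62 + 2·(-18) - 1 = -223
a_7 = -3·(-223) + 2·62 - (-18) = 811
a_8 = -3·811 + 2·(-223) - 62 = -2941
a_9 = -3·(-2941) + 2·811 - (-223) = 10668
a_{10} = -3·10668 + 2·(-2941) - 811 = -38697
a_{11} = -3·(-38697) + 2·10668 - (-2941) = 140368

140368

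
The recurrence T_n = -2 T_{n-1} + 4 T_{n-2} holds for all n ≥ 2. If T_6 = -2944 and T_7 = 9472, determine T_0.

Rearranging, T_{n-2} = (T_n + 2 T_{n-1}) / 4.
T_5 = (9472 + 2·(-2944)) / 4 = 3584/4 = 896
T_4 = (-2944 + 2·896) / 4 = -1152/4 = -288
T_3 = (896 + 2·(-288)) / 4 = 320/4 = 80
T_2 = (-288 + 2·80) / 4 = -128/4 = -32
T_1 = (80 + 2·(-32)) / 4 = 16/4 = 4
T_0 = (-32 + 2·4) / 4 = -24/4 = -6

-6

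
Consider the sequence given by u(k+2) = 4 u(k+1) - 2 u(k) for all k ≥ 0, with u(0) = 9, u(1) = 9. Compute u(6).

u(2) = 4·9 - 2·9 = 18
u(3) = 4·18 - 2·9 = 54
u(4) = 4·54 - 2·18 = 180
u(5) = 4·180 - 2·54 = 612
u(6) = 4·612 - 2·180 = 2088

2088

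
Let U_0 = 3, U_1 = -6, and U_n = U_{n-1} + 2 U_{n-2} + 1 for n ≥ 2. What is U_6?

-39

U_2 = (-6) + 2·3 + 1 = 1
U_3 = 1 + 2·(-6) + 1 = -10
U_4 = (-10) + 2·1 + 1 = -7
U_5 = (-7) + 2·(-10) + 1 = -26
U_6 = (-26) + 2·(-7) + 1 = -39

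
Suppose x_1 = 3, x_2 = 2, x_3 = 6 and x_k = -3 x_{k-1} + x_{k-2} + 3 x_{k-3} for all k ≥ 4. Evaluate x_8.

x_4 = -3(6) + 2 + 3(3) = -7
x_5 = -3(-7) + 6 + 3(2) = 33
x_6 = -3(33) + (-7) + 3(6) = -88
x_7 = -3(-88) + 33 + 3(-7) = 276
x_8 = -3(276) + (-88) + 3(33) = -817

-817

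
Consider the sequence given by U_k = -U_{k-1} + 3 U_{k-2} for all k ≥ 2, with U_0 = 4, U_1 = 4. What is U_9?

U_2 = -4 + 3*4 = 8
U_3 = -8 + 3*4 = 4
U_4 = -4 + 3*8 = 20
U_5 = -20 + 3*4 = -8
U_6 = -(-8) + 3*20 = 68
U_7 = -68 + 3*(-8) = -92
U_8 = -(-92) + 3*68 = 296
U_9 = -296 + 3*(-92) = -572

-572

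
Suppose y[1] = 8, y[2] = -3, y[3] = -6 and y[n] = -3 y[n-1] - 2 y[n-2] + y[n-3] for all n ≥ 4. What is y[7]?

-367

y[4] = -3(-6) - 2(-3) + 8 = 32
y[5] = -3(32) - 2(-6) + (-3) = -87
y[6] = -3(-87) - 2(32) + (-6) = 191
y[7] = -3(191) - 2(-87) + 32 = -367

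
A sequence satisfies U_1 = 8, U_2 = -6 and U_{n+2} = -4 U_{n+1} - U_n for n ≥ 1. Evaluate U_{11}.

U_3 = -4*(-6) - 8 = 16
U_4 = -4*16 - (-6) = -58
U_5 = -4*(-58) - 16 = 216
U_6 = -4*216 - (-58) = -806
U_7 = -4*(-806) - 216 = 3008
U_8 = -4*3008 - (-806) = -11226
U_9 = -4*(-11226) - 3008 = 41896
U_{10} = -4*41896 - (-11226) = -156358
U_{11} = -4*(-156358) - 41896 = 583536

583536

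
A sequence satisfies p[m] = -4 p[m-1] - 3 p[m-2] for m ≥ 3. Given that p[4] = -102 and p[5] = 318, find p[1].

-2

Rearranging, p[m-2] = (p[m] + 4 p[m-1]) / -3.
p[3] = (318 + 4*(-102)) / -3 = -90/-3 = 30
p[2] = (-102 + 4*30) / -3 = 18/-3 = -6
p[1] = (30 + 4*(-6)) / -3 = 6/-3 = -2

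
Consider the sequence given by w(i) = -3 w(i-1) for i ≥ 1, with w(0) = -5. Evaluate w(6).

w(1) = -3*(-5) = 15
w(2) = -3*15 = -45
w(3) = -3*(-45) = 135
w(4) = -3*135 = -405
w(5) = -3*(-405) = 1215
w(6) = -3*1215 = -3645

-3645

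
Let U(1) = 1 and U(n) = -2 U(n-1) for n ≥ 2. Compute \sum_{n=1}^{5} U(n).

U(2) = -2(1) = -2
U(3) = -2(-2) = 4
U(4) = -2(4) = -8
U(5) = -2(-8) = 16
Sum = 1 + (-2) + 4 + (-8) + 16 = 11

11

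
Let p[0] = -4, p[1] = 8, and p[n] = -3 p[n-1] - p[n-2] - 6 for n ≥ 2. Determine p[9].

p[2] = -3*8 - (-4) - 6 = -26
p[3] = -3*(-26) - 8 - 6 = 64
p[4] = -3*64 - (-26) - 6 = -172
p[5] = -3*(-172) - 64 - 6 = 446
p[6] = -3*446 - (-172) - 6 = -1172
p[7] = -3*(-1172) - 446 - 6 = 3064
p[8] = -3*3064 - (-1172) - 6 = -8026
p[9] = -3*(-8026) - 3064 - 6 = 21008

21008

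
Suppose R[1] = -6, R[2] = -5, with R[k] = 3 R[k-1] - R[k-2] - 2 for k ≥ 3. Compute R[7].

R[3] = 3(-5) - (-6) - 2 = -11
R[4] = 3(-11) - (-5) - 2 = -30
R[5] = 3(-30) - (-11) - 2 = -81
R[6] = 3(-81) - (-30) - 2 = -215
R[7] = 3(-215) - (-81) - 2 = -566

-566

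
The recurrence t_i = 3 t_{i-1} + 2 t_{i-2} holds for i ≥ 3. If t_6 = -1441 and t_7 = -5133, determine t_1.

-6

Rearranging, t_{i-2} = (t_i - 3 t_{i-1}) / 2.
t_5 = (-5133 - 3·(-1441)) / 2 = -810/2 = -405
t_4 = (-1441 - 3·(-405)) / 2 = -226/2 = -113
t_3 = (-405 - 3·(-113)) / 2 = -66/2 = -33
t_2 = (-113 - 3·(-33)) / 2 = -14/2 = -7
t_1 = (-33 - 3·(-7)) / 2 = -12/2 = -6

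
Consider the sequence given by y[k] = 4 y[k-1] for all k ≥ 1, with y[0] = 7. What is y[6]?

y[1] = 4·7 = 28
y[2] = 4·28 = 112
y[3] = 4·112 = 448
y[4] = 4·448 = 1792
y[5] = 4·1792 = 7168
y[6] = 4·7168 = 28672

28672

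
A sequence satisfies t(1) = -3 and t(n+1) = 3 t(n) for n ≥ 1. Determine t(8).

t(2) = 3*(-3) = -9
t(3) = 3*(-9) = -27
t(4) = 3*(-27) = -81
t(5) = 3*(-81) = -243
t(6) = 3*(-243) = -729
t(7) = 3*(-729) = -2187
t(8) = 3*(-2187) = -6561

-6561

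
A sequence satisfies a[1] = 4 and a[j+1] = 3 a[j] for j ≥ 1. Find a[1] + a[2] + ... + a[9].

39364

a[2] = 3·4 = 12
a[3] = 3·12 = 36
a[4] = 3·36 = 108
a[5] = 3·108 = 324
a[6] = 3·324 = 972
a[7] = 3·972 = 2916
a[8] = 3·2916 = 8748
a[9] = 3·8748 = 26244
Sum = 4 + 12 + 36 + 108 + 324 + 972 + 2916 + 8748 + 26244 = 39364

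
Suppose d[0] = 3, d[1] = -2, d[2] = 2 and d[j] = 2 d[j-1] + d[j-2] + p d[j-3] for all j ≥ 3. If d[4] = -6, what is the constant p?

-3

d[3] = 2 + 3p
d[4] = 6 + 4p
So 6 + 4p = -6, giving p = -3.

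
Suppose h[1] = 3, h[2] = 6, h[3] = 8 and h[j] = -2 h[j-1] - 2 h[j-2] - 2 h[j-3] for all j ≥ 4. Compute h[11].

h[4] = -2·8 - 2·6 - 2·3 = -34
h[5] = -2·(-34) - 2·8 - 2·6 = 40
h[6] = -2·40 - 2·(-34) - 2·8 = -28
h[7] = -2·(-28) - 2·40 - 2·(-34) = 44
h[8] = -2·44 - 2·(-28) - 2·40 = -112
h[9] = -2·(-112) - 2·44 - 2·(-28) = 192
h[10] = -2·192 - 2·(-112) - 2·44 = -248
h[11] = -2·(-248) - 2·192 - 2·(-112) = 336

336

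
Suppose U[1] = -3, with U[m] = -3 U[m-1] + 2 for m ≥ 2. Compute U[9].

-22963

U[2] = -3·(-3) + 2 = 11
U[3] = -3·11 + 2 = -31
U[4] = -3·(-31) + 2 = 95
U[5] = -3·95 + 2 = -283
U[6] = -3·(-283) + 2 = 851
U[7] = -3·851 + 2 = -2551
U[8] = -3·(-2551) + 2 = 7655
U[9] = -3·7655 + 2 = -22963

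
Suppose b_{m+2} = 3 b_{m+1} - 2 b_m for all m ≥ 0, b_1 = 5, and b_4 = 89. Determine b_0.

-1

Let b_0 = w.
b_2 = 15 - 2w
b_3 = 35 - 6w
b_4 = 75 - 14w
So 75 - 14w = 89, giving w = -1.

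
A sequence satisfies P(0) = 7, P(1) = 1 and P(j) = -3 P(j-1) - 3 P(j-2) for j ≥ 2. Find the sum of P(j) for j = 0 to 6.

P(2) = -3·1 - 3·7 = -24
P(3) = -3·(-24) - 3·1 = 69
P(4) = -3·69 - 3·(-24) = -135
P(5) = -3·(-135) - 3·69 = 198
P(6) = -3·198 - 3·(-135) = -189
Sum = 7 + 1 + (-24) + 69 + (-135) + 198 + (-189) = -73

-73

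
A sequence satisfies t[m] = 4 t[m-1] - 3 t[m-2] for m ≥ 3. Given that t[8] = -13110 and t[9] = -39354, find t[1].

Rearranging, t[m-2] = (t[m] - 4 t[m-1]) / -3.
t[7] = (-39354 - 4*(-13110)) / -3 = 13086/-3 = -4362
t[6] = (-13110 - 4*(-4362)) / -3 = 4338/-3 = -1446
t[5] = (-4362 - 4*(-1446)) / -3 = 1422/-3 = -474
t[4] = (-1446 - 4*(-474)) / -3 = 450/-3 = -150
t[3] = (-474 - 4*(-150)) / -3 = 126/-3 = -42
t[2] = (-150 - 4*(-42)) / -3 = 18/-3 = -6
t[1] = (-42 - 4*(-6)) / -3 = -18/-3 = 6

6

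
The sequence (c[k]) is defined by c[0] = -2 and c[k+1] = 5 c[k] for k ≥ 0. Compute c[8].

c[1] = 5(-2) = -10
c[2] = 5(-10) = -50
c[3] = 5(-50) = -250
c[4] = 5(-250) = -1250
c[5] = 5(-1250) = -6250
c[6] = 5(-6250) = -31250
c[7] = 5(-31250) = -156250
c[8] = 5(-156250) = -781250

-781250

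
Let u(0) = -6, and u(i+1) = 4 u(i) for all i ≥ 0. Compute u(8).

-393216

u(1) = 4*(-6) = -24
u(2) = 4*(-24) = -96
u(3) = 4*(-96) = -384
u(4) = 4*(-384) = -1536
u(5) = 4*(-1536) = -6144
u(6) = 4*(-6144) = -24576
u(7) = 4*(-24576) = -98304
u(8) = 4*(-98304) = -393216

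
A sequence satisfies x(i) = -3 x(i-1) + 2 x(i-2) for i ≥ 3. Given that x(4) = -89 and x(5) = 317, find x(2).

-7

Rearranging, x(i-2) = (x(i) + 3 x(i-1)) / 2.
x(3) = (317 + 3·(-89)) / 2 = 50/2 = 25
x(2) = (-89 + 3·25) / 2 = -14/2 = -7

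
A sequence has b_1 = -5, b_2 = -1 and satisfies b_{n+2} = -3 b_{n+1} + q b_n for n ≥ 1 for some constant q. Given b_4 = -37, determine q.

b_3 = 3 - 5q
b_4 = -9 + 14q
So -9 + 14q = -37, giving q = -2.

-2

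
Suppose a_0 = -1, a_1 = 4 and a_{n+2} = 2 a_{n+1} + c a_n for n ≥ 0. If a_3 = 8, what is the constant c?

-4

a_2 = 8 - c
a_3 = 16 + 2c
So 16 + 2c = 8, giving c = -4.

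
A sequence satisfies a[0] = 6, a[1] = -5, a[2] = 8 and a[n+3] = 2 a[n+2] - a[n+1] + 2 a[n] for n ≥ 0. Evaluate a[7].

369

a[3] = 2·8 - (-5) + 2·6 = 33
a[4] = 2·33 - 8 + 2·(-5) = 48
a[5] = 2·48 - 33 + 2·8 = 79
a[6] = 2·79 - 48 + 2·33 = 176
a[7] = 2·176 - 79 + 2·48 = 369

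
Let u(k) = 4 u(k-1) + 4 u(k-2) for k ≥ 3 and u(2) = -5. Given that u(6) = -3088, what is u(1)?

-2

Let u(1) = x.
u(3) = -20 + 4x
u(4) = -100 + 16x
u(5) = -480 + 80x
u(6) = -2320 + 384x
So -2320 + 384x = -3088, giving x = -2.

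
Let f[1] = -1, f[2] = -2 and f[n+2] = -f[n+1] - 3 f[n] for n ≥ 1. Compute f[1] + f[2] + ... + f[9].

f[3] = -(-2) - 3(-1) = 5
f[4] = -5 - 3(-2) = 1
f[5] = -1 - 3(5) = -16
f[6] = -(-16) - 3(1) = 13
f[7] = -13 - 3(-16) = 35
f[8] = -35 - 3(13) = -74
f[9] = -(-74) - 3(35) = -31
Sum = (-1) + (-2) + 5 + 1 + (-16) + 13 + 35 + (-74) + (-31) = -70

-70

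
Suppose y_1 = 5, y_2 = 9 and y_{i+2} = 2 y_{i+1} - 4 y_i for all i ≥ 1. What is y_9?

-128

y_3 = 2(9) - 4(5) = -2
y_4 = 2(-2) - 4(9) = -40
y_5 = 2(-40) - 4(-2) = -72
y_6 = 2(-72) - 4(-40) = 16
y_7 = 2(16) - 4(-72) = 320
y_8 = 2(320) - 4(16) = 576
y_9 = 2(576) - 4(320) = -128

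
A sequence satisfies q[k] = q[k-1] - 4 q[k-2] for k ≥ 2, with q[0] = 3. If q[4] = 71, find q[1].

-5

Let q[1] = w.
q[2] = -12 + w
q[3] = -12 - 3w
q[4] = 36 - 7w
So 36 - 7w = 71, giving w = -5.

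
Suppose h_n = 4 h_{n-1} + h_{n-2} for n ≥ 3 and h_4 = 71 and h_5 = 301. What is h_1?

Rearranging, h_{n-2} = h_n - 4 h_{n-1}.
h_3 = 301 - 4*71 = 17
h_2 = 71 - 4*17 = 3
h_1 = 17 - 4*3 = 5

5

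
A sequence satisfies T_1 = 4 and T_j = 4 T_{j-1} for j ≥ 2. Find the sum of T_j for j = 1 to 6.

5460

T_2 = 4*4 = 16
T_3 = 4*16 = 64
T_4 = 4*64 = 256
T_5 = 4*256 = 1024
T_6 = 4*1024 = 4096
Sum = 4 + 16 + 64 + 256 + 1024 + 4096 = 5460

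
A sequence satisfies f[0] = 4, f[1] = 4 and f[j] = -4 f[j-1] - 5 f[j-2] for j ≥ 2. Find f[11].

f[2] = -4*4 - 5*4 = -36
f[3] = -4*(-36) - 5*4 = 124
f[4] = -4*124 - 5*(-36) = -316
f[5] = -4*(-316) - 5*124 = 644
f[6] = -4*644 - 5*(-316) = -996
f[7] = -4*(-996) - 5*644 = 764
f[8] = -4*764 - 5*(-996) = 1924
f[9] = -4*1924 - 5*764 = -11516
f[10] = -4*(-11516) - 5*1924 = 36444
f[11] = -4*36444 - 5*(-11516) = -88196

-88196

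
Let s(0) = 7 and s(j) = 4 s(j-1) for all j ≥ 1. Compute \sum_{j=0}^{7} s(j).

s(1) = 4*7 = 28
s(2) = 4*28 = 112
s(3) = 4*112 = 448
s(4) = 4*448 = 1792
s(5) = 4*1792 = 7168
s(6) = 4*7168 = 28672
s(7) = 4*28672 = 114688
Sum = 7 + 28 + 112 + 448 + 1792 + 7168 + 28672 + 114688 = 152915

152915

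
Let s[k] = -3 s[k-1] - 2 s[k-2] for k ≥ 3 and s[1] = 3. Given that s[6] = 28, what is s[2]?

Let s[2] = y.
s[3] = -6 - 3y
s[4] = 18 + 7y
s[5] = -42 - 15y
s[6] = 90 + 31y
So 90 + 31y = 28, giving y = -2.

-2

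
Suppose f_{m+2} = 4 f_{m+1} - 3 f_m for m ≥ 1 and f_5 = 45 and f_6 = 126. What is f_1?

Rearranging, f_{m-2} = (f_m - 4 f_{m-1}) / -3.
f_4 = (126 - 4*45) / -3 = -54/-3 = 18
f_3 = (45 - 4*18) / -3 = -27/-3 = 9
f_2 = (18 - 4*9) / -3 = -18/-3 = 6
f_1 = (9 - 4*6) / -3 = -15/-3 = 5

5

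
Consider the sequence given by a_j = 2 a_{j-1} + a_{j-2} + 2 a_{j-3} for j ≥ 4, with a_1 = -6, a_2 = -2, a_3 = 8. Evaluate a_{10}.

a_4 = 2·8 + (-2) + 2·(-6) = 2
a_5 = 2·2 + 8 + 2·(-2) = 8
a_6 = 2·8 + 2 + 2·8 = 34
a_7 = 2·34 + 8 + 2·2 = 80
a_8 = 2·80 + 34 + 2·8 = 210
a_9 = 2·210 + 80 + 2·34 = 568
a_{10} = 2·568 + 210 + 2·80 = 1506

1506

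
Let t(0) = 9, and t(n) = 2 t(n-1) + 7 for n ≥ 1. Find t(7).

t(1) = 2*9 + 7 = 25
t(2) = 2*25 + 7 = 57
t(3) = 2*57 + 7 = 121
t(4) = 2*121 + 7 = 249
t(5) = 2*249 + 7 = 505
t(6) = 2*505 + 7 = 1017
t(7) = 2*1017 + 7 = 2041

2041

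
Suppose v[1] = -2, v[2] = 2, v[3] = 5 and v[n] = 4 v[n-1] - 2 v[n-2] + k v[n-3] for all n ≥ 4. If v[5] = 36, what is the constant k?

v[4] = 16 - 2k
v[5] = 54 - 6k
So 54 - 6k = 36, giving k = 3.

3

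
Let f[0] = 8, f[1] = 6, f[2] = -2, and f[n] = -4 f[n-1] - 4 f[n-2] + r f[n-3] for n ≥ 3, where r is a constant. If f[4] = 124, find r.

-2

f[3] = -16 + 8r
f[4] = 72 - 26r
So 72 - 26r = 124, giving r = -2.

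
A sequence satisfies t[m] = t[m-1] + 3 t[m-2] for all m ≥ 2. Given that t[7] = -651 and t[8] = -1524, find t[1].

Rearranging, t[m-2] = (t[m] - t[m-1]) / 3.
t[6] = (-1524 - (-651)) / 3 = -873/3 = -291
t[5] = (-651 - (-291)) / 3 = -360/3 = -120
t[4] = (-291 - (-120)) / 3 = -171/3 = -57
t[3] = (-120 - (-57)) / 3 = -63/3 = -21
t[2] = (-57 - (-21)) / 3 = -36/3 = -12
t[1] = (-21 - (-12)) / 3 = -9/3 = -3

-3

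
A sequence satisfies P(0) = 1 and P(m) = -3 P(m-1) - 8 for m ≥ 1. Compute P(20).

10460353201

The fixed point is -8/(1 + 3) = -2, so P(m) + 2 = -3(P(m-1) + 2).
Hence P(m) = 3·(-3)^m - 2.
P(20) = 3·(-3)^{20} - 2 = 3·3486784401 - 2 = 10460353201.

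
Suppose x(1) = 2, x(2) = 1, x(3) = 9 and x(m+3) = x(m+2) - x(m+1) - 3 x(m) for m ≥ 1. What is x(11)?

x(4) = 9 - 1 - 3·2 = 2
x(5) = 2 - 9 - 3·1 = -10
x(6) = (-10) - 2 - 3·9 = -39
x(7) = (-39) - (-10) - 3·2 = -35
x(8) = (-35) - (-39) - 3·(-10) = 34
x(9) = 34 - (-35) - 3·(-39) = 186
x(10) = 186 - 34 - 3·(-35) = 257
x(11) = 257 - 186 - 3·34 = -31

-31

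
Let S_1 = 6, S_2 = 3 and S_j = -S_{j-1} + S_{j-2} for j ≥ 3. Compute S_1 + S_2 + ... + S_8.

9

S_3 = -3 + 6 = 3
S_4 = -3 + 3 = 0
S_5 = -0 + 3 = 3
S_6 = -3 + 0 = -3
S_7 = -(-3) + 3 = 6
S_8 = -6 + (-3) = -9
Sum = 6 + 3 + 3 + 0 + 3 + (-3) + 6 + (-9) = 9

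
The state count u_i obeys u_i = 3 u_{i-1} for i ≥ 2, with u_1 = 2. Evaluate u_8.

4374

u_2 = 3·2 = 6
u_3 = 3·6 = 18
u_4 = 3·18 = 54
u_5 = 3·54 = 162
u_6 = 3·162 = 486
u_7 = 3·486 = 1458
u_8 = 3·1458 = 4374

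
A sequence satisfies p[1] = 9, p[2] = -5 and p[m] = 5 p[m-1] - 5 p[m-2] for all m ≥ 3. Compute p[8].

-63125

p[3] = 5·(-5) - 5·9 = -70
p[4] = 5·(-70) - 5·(-5) = -325
p[5] = 5·(-325) - 5·(-70) = -1275
p[6] = 5·(-1275) - 5·(-325) = -4750
p[7] = 5·(-4750) - 5·(-1275) = -17375
p[8] = 5·(-17375) - 5·(-4750) = -63125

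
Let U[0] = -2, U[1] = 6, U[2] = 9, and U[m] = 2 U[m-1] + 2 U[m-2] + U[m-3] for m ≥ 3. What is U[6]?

638

U[3] = 2(9) + 2(6) + (-2) = 28
U[4] = 2(28) + 2(9) + 6 = 80
U[5] = 2(80) + 2(28) + 9 = 225
U[6] = 2(225) + 2(80) + 28 = 638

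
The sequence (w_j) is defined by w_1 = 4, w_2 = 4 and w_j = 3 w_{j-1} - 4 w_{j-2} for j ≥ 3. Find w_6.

w_3 = 3·4 - 4·4 = -4
w_4 = 3·(-4) - 4·4 = -28
w_5 = 3·(-28) - 4·(-4) = -68
w_6 = 3·(-68) - 4·(-28) = -92

-92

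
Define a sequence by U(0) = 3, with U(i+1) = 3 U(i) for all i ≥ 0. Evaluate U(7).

6561

U(1) = 3(3) = 9
U(2) = 3(9) = 27
U(3) = 3(27) = 81
U(4) = 3(81) = 243
U(5) = 3(243) = 729
U(6) = 3(729) = 2187
U(7) = 3(2187) = 6561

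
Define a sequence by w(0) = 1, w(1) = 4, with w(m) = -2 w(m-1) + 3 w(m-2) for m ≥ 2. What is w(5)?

184

w(2) = -2*4 + 3*1 = -5
w(3) = -2*(-5) + 3*4 = 22
w(4) = -2*22 + 3*(-5) = -59
w(5) = -2*(-59) + 3*22 = 184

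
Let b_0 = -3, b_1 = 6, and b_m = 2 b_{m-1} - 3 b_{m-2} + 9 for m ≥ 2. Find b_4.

21

b_2 = 2*6 - 3*(-3) + 9 = 30
b_3 = 2*30 - 3*6 + 9 = 51
b_4 = 2*51 - 3*30 + 9 = 21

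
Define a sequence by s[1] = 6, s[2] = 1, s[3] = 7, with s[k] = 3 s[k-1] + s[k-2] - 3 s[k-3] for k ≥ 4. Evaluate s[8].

s[4] = 3(7) + 1 - 3(6) = 4
s[5] = 3(4) + 7 - 3(1) = 16
s[6] = 3(16) + 4 - 3(7) = 31
s[7] = 3(31) + 16 - 3(4) = 97
s[8] = 3(97) + 31 - 3(16) = 274

274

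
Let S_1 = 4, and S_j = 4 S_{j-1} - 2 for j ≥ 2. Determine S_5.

S_2 = 4*4 - 2 = 14
S_3 = 4*14 - 2 = 54
S_4 = 4*54 - 2 = 214
S_5 = 4*214 - 2 = 854

854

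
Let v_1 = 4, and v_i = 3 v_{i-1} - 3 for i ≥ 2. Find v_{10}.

v_2 = 3*4 - 3 = 9
v_3 = 3*9 - 3 = 24
v_4 = 3*24 - 3 = 69
v_5 = 3*69 - 3 = 204
v_6 = 3*204 - 3 = 609
v_7 = 3*609 - 3 = 1824
v_8 = 3*1824 - 3 = 5469
v_9 = 3*5469 - 3 = 16404
v_{10} = 3*16404 - 3 = 49209

49209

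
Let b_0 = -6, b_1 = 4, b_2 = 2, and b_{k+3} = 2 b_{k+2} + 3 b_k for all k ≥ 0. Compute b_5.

b_3 = 2*2 + 3*(-6) = -14
b_4 = 2*(-14) + 3*4 = -16
b_5 = 2*(-16) + 3*2 = -26

-26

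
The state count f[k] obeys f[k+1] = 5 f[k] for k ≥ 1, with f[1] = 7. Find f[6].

f[2] = 5*7 = 35
f[3] = 5*35 = 175
f[4] = 5*175 = 875
f[5] = 5*875 = 4375
f[6] = 5*4375 = 21875

21875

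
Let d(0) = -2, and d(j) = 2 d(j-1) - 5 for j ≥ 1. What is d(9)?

d(1) = 2·(-2) - 5 = -9
d(2) = 2·(-9) - 5 = -23
d(3) = 2·(-23) - 5 = -51
d(4) = 2·(-51) - 5 = -107
d(5) = 2·(-107) - 5 = -219
d(6) = 2·(-219) - 5 = -443
d(7) = 2·(-443) - 5 = -891
d(8) = 2·(-891) - 5 = -1787
d(9) = 2·(-1787) - 5 = -3579

-3579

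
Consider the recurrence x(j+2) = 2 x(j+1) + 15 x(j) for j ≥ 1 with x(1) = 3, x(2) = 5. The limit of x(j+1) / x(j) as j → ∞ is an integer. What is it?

The characteristic equation is r^2 - 2r - 15 = 0, which factors as (r - 5)(r + 3) = 0.
So the roots are 5 and -3. Since |5| > |-3| and the coefficient of 5^j is non-zero, the ratio tends to 5.

5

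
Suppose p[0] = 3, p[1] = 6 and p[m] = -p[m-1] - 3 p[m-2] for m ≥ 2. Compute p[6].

p[2] = -6 - 3*3 = -15
p[3] = -(-15) - 3*6 = -3
p[4] = -(-3) - 3*(-15) = 48
p[5] = -48 - 3*(-3) = -39
p[6] = -(-39) - 3*48 = -105

-105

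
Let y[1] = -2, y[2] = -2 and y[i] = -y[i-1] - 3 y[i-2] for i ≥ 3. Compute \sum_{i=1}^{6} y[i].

y[3] = -(-2) - 3·(-2) = 8
y[4] = -8 - 3·(-2) = -2
y[5] = -(-2) - 3·8 = -22
y[6] = -(-22) - 3·(-2) = 28
Sum = (-2) + (-2) + 8 + (-2) + (-22) + 28 = 8

8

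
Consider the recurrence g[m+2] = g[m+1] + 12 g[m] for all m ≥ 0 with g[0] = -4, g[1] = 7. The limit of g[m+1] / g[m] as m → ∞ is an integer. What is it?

4

The characteristic equation is r^2 - r - 12 = 0, which factors as (r - 4)(r + 3) = 0.
So the roots are 4 and -3. Since |4| > |-3| and the coefficient of 4^m is non-zero, the ratio tends to 4.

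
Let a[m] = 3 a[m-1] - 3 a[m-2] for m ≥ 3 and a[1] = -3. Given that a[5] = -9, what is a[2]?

Let a[2] = w.
a[3] = 9 + 3w
a[4] = 27 + 6w
a[5] = 54 + 9w
So 54 + 9w = -9, giving w = -7.

-7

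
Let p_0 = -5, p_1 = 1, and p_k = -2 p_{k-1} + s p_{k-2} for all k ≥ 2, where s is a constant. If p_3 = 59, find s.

5

p_2 = -2 - 5s
p_3 = 4 + 11s
So 4 + 11s = 59, giving s = 5.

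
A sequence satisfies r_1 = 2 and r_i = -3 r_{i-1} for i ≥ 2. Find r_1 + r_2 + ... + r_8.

r_2 = -3·2 = -6
r_3 = -3·(-6) = 18
r_4 = -3·18 = -54
r_5 = -3·(-54) = 162
r_6 = -3·162 = -486
r_7 = -3·(-486) = 1458
r_8 = -3·1458 = -4374
Sum = 2 + (-6) + 18 + (-54) + 162 + (-486) + 1458 + (-4374) = -3280

-3280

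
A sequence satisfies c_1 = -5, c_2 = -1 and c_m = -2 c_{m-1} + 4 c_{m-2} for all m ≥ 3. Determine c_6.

c_3 = -2·(-1) + 4·(-5) = -18
c_4 = -2·(-18) + 4·(-1) = 32
c_5 = -2·32 + 4·(-18) = -136
c_6 = -2·(-136) + 4·32 = 400

400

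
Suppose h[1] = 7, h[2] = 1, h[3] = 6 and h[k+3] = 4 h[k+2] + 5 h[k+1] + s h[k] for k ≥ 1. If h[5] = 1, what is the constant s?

-5

h[4] = 29 + 7s
h[5] = 146 + 29s
So 146 + 29s = 1, giving s = -5.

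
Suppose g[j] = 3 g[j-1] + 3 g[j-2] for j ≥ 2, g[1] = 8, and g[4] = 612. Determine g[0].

7

Let g[0] = z.
g[2] = 24 + 3z
g[3] = 96 + 9z
g[4] = 360 + 36z
So 360 + 36z = 612, giving z = 7.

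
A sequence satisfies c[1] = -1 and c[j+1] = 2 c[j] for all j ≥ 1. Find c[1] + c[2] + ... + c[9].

-511

c[2] = 2·(-1) = -2
c[3] = 2·(-2) = -4
c[4] = 2·(-4) = -8
c[5] = 2·(-8) = -16
c[6] = 2·(-16) = -32
c[7] = 2·(-32) = -64
c[8] = 2·(-64) = -128
c[9] = 2·(-128) = -256
Sum = (-1) + (-2) + (-4) + (-8) + (-16) + (-32) + (-64) + (-128) + (-256) = -511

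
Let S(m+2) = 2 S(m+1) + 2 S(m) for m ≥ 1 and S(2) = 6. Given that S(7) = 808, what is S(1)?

1

Let S(1) = v.
S(3) = 12 + 2v
S(4) = 36 + 4v
S(5) = 96 + 12v
S(6) = 264 + 32v
S(7) = 720 + 88v
So 720 + 88v = 808, giving v = 1.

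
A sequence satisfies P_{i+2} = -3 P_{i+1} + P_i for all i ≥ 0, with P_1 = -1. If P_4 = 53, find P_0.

Let P_0 = z.
P_2 = 3 + z
P_3 = -10 - 3z
P_4 = 33 + 10z
So 33 + 10z = 53, giving z = 2.

2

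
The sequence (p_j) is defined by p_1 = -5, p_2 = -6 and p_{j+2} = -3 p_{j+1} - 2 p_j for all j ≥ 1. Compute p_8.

-1392

p_3 = -3*(-6) - 2*(-5) = 28
p_4 = -3*28 - 2*(-6) = -72
p_5 = -3*(-72) - 2*28 = 160
p_6 = -3*160 - 2*(-72) = -336
p_7 = -3*(-336) - 2*160 = 688
p_8 = -3*688 - 2*(-336) = -1392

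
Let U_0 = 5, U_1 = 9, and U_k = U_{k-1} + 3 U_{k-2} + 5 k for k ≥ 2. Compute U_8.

U_2 = 9 + 3(5) + 10 = 34
U_3 = 34 + 3(9) + 15 = 76
U_4 = 76 + 3(34) + 20 = 198
U_5 = 198 + 3(76) + 25 = 451
U_6 = 451 + 3(198) + 30 = 1075
U_7 = 1075 + 3(451) + 35 = 2463
U_8 = 2463 + 3(1075) + 40 = 5728

5728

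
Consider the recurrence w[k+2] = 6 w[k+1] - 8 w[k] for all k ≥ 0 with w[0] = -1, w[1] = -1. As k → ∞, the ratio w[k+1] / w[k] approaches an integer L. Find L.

4

The characteristic equation is r^2 - 6r + 8 = 0, which factors as (r - 4)(r - 2) = 0.
So the roots are 4 and 2. Since |4| > |2| and the coefficient of 4^k is non-zero, the ratio tends to 4.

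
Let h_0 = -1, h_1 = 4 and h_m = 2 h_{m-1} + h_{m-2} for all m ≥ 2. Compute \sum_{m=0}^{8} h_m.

2495

h_2 = 2·4 + (-1) = 7
h_3 = 2·7 + 4 = 18
h_4 = 2·18 + 7 = 43
h_5 = 2·43 + 18 = 104
h_6 = 2·104 + 43 = 251
h_7 = 2·251 + 104 = 606
h_8 = 2·606 + 251 = 1463
Sum = (-1) + 4 + 7 + 18 + 43 + 104 + 251 + 606 + 1463 = 2495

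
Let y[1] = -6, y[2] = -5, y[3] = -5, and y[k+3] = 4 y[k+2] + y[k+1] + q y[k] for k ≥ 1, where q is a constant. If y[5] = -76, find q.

y[4] = -25 - 6q
y[5] = -105 - 29q
So -105 - 29q = -76, giving q = -1.

-1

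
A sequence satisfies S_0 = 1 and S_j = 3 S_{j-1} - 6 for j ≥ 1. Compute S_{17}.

-258280323

The fixed point is -6/(1 - 3) = 3, so S_j - 3 = 3(S_{j-1} - 3).
Hence S_j = -2·3^j + 3.
S_{17} = -2·3^{17} + 3 = -2·129140163 + 3 = -258280323.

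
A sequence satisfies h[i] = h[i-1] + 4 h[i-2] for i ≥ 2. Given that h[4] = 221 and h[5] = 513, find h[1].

9

Rearranging, h[i-2] = (h[i] - h[i-1]) / 4.
h[3] = (513 - 221) / 4 = 292/4 = 73
h[2] = (221 - 73) / 4 = 148/4 = 37
h[1] = (73 - 37) / 4 = 36/4 = 9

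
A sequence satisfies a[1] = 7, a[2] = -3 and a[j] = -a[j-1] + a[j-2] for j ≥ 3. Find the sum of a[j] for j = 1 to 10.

a[3] = -(-3) + 7 = 10
a[4] = -10 + (-3) = -13
a[5] = -(-13) + 10 = 23
a[6] = -23 + (-13) = -36
a[7] = -(-36) + 23 = 59
a[8] = -59 + (-36) = -95
a[9] = -(-95) + 59 = 154
a[10] = -154 + (-95) = -249
Sum = 7 + (-3) + 10 + (-13) + 23 + (-36) + 59 + (-95) + 154 + (-249) = -143

-143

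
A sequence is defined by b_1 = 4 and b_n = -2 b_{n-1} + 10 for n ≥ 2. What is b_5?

b_2 = -2*4 + 10 = 2
b_3 = -2*2 + 10 = 6
b_4 = -2*6 + 10 = -2
b_5 = -2*(-2) + 10 = 14

14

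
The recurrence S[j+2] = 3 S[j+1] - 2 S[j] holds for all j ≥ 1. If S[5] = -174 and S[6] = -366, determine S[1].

Rearranging, S[j-2] = (S[j] - 3 S[j-1]) / -2.
S[4] = (-366 - 3·(-174)) / -2 = 156/-2 = -78
S[3] = (-174 - 3·(-78)) / -2 = 60/-2 = -30
S[2] = (-78 - 3·(-30)) / -2 = 12/-2 = -6
S[1] = (-30 - 3·(-6)) / -2 = -12/-2 = 6

6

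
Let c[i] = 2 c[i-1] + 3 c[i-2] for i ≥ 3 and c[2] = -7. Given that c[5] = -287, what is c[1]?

-7

Let c[1] = v.
c[3] = -14 + 3v
c[4] = -49 + 6v
c[5] = -140 + 21v
So -140 + 21v = -287, giving v = -7.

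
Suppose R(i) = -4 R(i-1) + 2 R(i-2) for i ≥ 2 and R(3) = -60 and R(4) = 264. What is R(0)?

-6

Rearranging, R(i-2) = (R(i) + 4 R(i-1)) / 2.
R(2) = (264 + 4(-60)) / 2 = 24/2 = 12
R(1) = (-60 + 4(12)) / 2 = -12/2 = -6
R(0) = (12 + 4(-6)) / 2 = -12/2 = -6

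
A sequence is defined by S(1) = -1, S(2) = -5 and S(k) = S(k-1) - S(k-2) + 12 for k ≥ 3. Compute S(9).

8

S(3) = (-5) - (-1) + 12 = 8
S(4) = 8 - (-5) + 12 = 25
S(5) = 25 - 8 + 12 = 29
S(6) = 29 - 25 + 12 = 16
S(7) = 16 - 29 + 12 = -1
S(8) = (-1) - 16 + 12 = -5
S(9) = (-5) - (-1) + 12 = 8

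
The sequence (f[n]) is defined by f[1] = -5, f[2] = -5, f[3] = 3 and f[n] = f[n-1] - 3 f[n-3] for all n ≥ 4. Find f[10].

f[4] = 3 - 3(-5) = 18
f[5] = 18 - 3(-5) = 33
f[6] = 33 - 3(3) = 24
f[7] = 24 - 3(18) = -30
f[8] = (-30) - 3(33) = -129
f[9] = (-129) - 3(24) = -201
f[10] = (-201) - 3(-30) = -111

-111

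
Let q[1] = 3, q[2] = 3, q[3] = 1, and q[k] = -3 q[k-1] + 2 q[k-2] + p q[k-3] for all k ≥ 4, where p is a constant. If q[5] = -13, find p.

q[4] = 3 + 3p
q[5] = -7 - 6p
So -7 - 6p = -13, giving p = 1.

1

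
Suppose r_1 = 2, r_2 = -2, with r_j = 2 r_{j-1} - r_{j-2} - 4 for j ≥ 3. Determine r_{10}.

r_3 = 2(-2) - 2 - 4 = -10
r_4 = 2(-10) - (-2) - 4 = -22
r_5 = 2(-22) - (-10) - 4 = -38
r_6 = 2(-38) - (-22) - 4 = -58
r_7 = 2(-58) - (-38) - 4 = -82
r_8 = 2(-82) - (-58) - 4 = -110
r_9 = 2(-110) - (-82) - 4 = -142
r_{10} = 2(-142) - (-110) - 4 = -178

-178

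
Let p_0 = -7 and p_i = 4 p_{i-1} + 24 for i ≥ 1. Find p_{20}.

The fixed point is 24/(1 - 4) = -8, so p_i + 8 = 4(p_{i-1} + 8).
Hence p_i = 1·4^i - 8.
p_{20} = 1·4^{20} - 8 = 1·1099511627776 - 8 = 1099511627768.

1099511627768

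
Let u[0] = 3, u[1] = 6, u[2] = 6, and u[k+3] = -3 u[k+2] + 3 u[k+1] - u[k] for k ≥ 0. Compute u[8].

4443

u[3] = -3*6 + 3*6 - 3 = -3
u[4] = -3*(-3) + 3*6 - 6 = 21
u[5] = -3*21 + 3*(-3) - 6 = -78
u[6] = -3*(-78) + 3*21 - (-3) = 300
u[7] = -3*300 + 3*(-78) - 21 = -1155
u[8] = -3*(-1155) + 3*300 - (-78) = 4443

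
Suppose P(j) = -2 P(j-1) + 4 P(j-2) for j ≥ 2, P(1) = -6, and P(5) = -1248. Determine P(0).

8

Let P(0) = z.
P(2) = 12 + 4z
P(3) = -48 - 8z
P(4) = 144 + 32z
P(5) = -480 - 96z
So -480 - 96z = -1248, giving z = 8.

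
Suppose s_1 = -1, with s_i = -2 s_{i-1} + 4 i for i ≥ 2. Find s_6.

112

s_2 = -2*(-1) + 8 = 10
s_3 = -2*10 + 12 = -8
s_4 = -2*(-8) + 16 = 32
s_5 = -2*32 + 20 = -44
s_6 = -2*(-44) + 24 = 112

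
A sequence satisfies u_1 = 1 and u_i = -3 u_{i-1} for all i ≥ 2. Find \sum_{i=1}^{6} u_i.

-182

u_2 = -3*1 = -3
u_3 = -3*(-3) = 9
u_4 = -3*9 = -27
u_5 = -3*(-27) = 81
u_6 = -3*81 = -243
Sum = 1 + (-3) + 9 + (-27) + 81 + (-243) = -182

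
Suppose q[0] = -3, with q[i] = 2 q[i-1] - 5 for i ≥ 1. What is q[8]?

-2043

q[1] = 2*(-3) - 5 = -11
q[2] = 2*(-11) - 5 = -27
q[3] = 2*(-27) - 5 = -59
q[4] = 2*(-59) - 5 = -123
q[5] = 2*(-123) - 5 = -251
q[6] = 2*(-251) - 5 = -507
q[7] = 2*(-507) - 5 = -1019
q[8] = 2*(-1019) - 5 = -2043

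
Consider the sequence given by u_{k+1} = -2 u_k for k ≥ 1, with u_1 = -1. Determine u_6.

u_2 = -2(-1) = 2
u_3 = -2(2) = -4
u_4 = -2(-4) = 8
u_5 = -2(8) = -16
u_6 = -2(-16) = 32

32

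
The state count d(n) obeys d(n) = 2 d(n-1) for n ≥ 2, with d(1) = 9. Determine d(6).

288

d(2) = 2*9 = 18
d(3) = 2*18 = 36
d(4) = 2*36 = 72
d(5) = 2*72 = 144
d(6) = 2*144 = 288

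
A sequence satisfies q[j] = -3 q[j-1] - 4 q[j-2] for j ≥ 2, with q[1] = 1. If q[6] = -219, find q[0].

-6

Let q[0] = x.
q[2] = -3 - 4x
q[3] = 5 + 12x
q[4] = -3 - 20x
q[5] = -11 + 12x
q[6] = 45 + 44x
So 45 + 44x = -219, giving x = -6.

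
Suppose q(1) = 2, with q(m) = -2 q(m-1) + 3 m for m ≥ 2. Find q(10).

-160

q(2) = -2·2 + 6 = 2
q(3) = -2·2 + 9 = 5
q(4) = -2·5 + 12 = 2
q(5) = -2·2 + 15 = 11
q(6) = -2·11 + 18 = -4
q(7) = -2·(-4) + 21 = 29
q(8) = -2·29 + 24 = -34
q(9) = -2·(-34) + 27 = 95
q(10) = -2·95 + 30 = -160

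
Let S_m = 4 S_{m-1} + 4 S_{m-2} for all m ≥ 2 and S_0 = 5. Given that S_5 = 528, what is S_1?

Let S_1 = v.
S_2 = 20 + 4v
S_3 = 80 + 20v
S_4 = 400 + 96v
S_5 = 1920 + 464v
So 1920 + 464v = 528, giving v = -3.

-3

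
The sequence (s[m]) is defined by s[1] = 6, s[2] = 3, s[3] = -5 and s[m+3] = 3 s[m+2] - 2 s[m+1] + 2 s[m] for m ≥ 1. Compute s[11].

-2927

s[4] = 3*(-5) - 2*3 + 2*6 = -9
s[5] = 3*(-9) - 2*(-5) + 2*3 = -11
s[6] = 3*(-11) - 2*(-9) + 2*(-5) = -25
s[7] = 3*(-25) - 2*(-11) + 2*(-9) = -71
s[8] = 3*(-71) - 2*(-25) + 2*(-11) = -185
s[9] = 3*(-185) - 2*(-71) + 2*(-25) = -463
s[10] = 3*(-463) - 2*(-185) + 2*(-71) = -1161
s[11] = 3*(-1161) - 2*(-463) + 2*(-185) = -2927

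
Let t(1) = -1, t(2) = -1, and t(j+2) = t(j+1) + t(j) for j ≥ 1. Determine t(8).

-21

t(3) = (-1) + (-1) = -2
t(4) = (-2) + (-1) = -3
t(5) = (-3) + (-2) = -5
t(6) = (-5) + (-3) = -8
t(7) = (-8) + (-5) = -13
t(8) = (-13) + (-8) = -21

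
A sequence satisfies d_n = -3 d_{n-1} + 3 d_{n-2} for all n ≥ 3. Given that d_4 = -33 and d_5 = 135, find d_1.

5

Rearranging, d_{n-2} = (d_n + 3 d_{n-1}) / 3.
d_3 = (135 + 3·(-33)) / 3 = 36/3 = 12
d_2 = (-33 + 3·12) / 3 = 3/3 = 1
d_1 = (12 + 3·1) / 3 = 15/3 = 5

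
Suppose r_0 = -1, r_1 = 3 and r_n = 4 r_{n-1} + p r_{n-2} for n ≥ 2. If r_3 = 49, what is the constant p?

r_2 = 12 - p
r_3 = 48 - p
So 48 - p = 49, giving p = -1.

-1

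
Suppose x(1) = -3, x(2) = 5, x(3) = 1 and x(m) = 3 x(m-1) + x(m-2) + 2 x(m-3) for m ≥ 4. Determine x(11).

x(4) = 3·1 + 5 + 2·(-3) = 2
x(5) = 3·2 + 1 + 2·5 = 17
x(6) = 3·17 + 2 + 2·1 = 55
x(7) = 3·55 + 17 + 2·2 = 186
x(8) = 3·186 + 55 + 2·17 = 647
x(9) = 3·647 + 186 + 2·55 = 2237
x(10) = 3·2237 + 647 + 2·186 = 7730
x(11) = 3·7730 + 2237 + 2·647 = 26721

26721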